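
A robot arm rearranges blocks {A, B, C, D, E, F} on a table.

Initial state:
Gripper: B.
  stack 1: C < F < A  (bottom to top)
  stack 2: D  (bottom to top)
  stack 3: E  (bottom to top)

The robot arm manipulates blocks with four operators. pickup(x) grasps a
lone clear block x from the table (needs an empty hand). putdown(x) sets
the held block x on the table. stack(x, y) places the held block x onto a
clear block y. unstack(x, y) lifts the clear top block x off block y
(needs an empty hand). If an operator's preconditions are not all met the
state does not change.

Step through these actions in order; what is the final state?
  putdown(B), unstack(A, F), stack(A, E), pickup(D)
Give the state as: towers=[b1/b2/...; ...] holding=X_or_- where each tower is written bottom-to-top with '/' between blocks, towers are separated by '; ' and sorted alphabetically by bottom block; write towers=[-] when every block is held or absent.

step 1 (putdown(B)): towers=[B; C/F/A; D; E] holding=-
step 2 (unstack(A, F)): towers=[B; C/F; D; E] holding=A
step 3 (stack(A, E)): towers=[B; C/F; D; E/A] holding=-
step 4 (pickup(D)): towers=[B; C/F; E/A] holding=D

towers=[B; C/F; E/A] holding=D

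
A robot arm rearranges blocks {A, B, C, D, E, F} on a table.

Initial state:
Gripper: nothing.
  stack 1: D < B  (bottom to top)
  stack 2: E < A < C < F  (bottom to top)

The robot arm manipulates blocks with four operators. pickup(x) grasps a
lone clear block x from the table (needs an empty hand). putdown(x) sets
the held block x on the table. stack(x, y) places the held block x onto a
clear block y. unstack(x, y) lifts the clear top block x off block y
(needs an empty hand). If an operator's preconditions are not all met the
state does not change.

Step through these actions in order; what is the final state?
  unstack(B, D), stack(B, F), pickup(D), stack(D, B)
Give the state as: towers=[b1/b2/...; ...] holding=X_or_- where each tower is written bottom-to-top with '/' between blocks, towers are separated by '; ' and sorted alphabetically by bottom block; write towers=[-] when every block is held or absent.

step 1 (unstack(B, D)): towers=[D; E/A/C/F] holding=B
step 2 (stack(B, F)): towers=[D; E/A/C/F/B] holding=-
step 3 (pickup(D)): towers=[E/A/C/F/B] holding=D
step 4 (stack(D, B)): towers=[E/A/C/F/B/D] holding=-

towers=[E/A/C/F/B/D] holding=-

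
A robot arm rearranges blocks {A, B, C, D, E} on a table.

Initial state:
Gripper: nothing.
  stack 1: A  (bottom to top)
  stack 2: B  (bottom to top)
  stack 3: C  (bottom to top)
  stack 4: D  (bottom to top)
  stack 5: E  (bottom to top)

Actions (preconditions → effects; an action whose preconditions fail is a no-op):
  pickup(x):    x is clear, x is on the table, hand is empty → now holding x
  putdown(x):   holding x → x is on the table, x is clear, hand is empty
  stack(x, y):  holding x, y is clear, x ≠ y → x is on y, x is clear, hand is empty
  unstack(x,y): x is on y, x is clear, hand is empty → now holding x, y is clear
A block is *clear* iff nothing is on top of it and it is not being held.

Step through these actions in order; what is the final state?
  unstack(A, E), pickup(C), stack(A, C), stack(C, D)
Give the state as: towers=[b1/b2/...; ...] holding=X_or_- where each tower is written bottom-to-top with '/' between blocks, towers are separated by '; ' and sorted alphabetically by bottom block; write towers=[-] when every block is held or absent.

towers=[A; B; D/C; E] holding=-

step 1 (unstack(A, E)) [no-op]: towers=[A; B; C; D; E] holding=-
step 2 (pickup(C)): towers=[A; B; D; E] holding=C
step 3 (stack(A, C)) [no-op]: towers=[A; B; D; E] holding=C
step 4 (stack(C, D)): towers=[A; B; D/C; E] holding=-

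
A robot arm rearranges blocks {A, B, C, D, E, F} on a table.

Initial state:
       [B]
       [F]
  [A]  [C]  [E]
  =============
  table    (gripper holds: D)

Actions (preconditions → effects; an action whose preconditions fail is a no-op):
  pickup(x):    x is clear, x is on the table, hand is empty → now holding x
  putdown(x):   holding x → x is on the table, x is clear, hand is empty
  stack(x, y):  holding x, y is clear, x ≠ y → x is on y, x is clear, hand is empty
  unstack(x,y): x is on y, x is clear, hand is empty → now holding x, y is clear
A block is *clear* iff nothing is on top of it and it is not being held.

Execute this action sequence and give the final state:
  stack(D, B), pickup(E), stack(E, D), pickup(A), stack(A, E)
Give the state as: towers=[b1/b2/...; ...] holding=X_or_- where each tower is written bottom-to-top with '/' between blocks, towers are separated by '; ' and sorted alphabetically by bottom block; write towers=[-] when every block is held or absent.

step 1 (stack(D, B)): towers=[A; C/F/B/D; E] holding=-
step 2 (pickup(E)): towers=[A; C/F/B/D] holding=E
step 3 (stack(E, D)): towers=[A; C/F/B/D/E] holding=-
step 4 (pickup(A)): towers=[C/F/B/D/E] holding=A
step 5 (stack(A, E)): towers=[C/F/B/D/E/A] holding=-

towers=[C/F/B/D/E/A] holding=-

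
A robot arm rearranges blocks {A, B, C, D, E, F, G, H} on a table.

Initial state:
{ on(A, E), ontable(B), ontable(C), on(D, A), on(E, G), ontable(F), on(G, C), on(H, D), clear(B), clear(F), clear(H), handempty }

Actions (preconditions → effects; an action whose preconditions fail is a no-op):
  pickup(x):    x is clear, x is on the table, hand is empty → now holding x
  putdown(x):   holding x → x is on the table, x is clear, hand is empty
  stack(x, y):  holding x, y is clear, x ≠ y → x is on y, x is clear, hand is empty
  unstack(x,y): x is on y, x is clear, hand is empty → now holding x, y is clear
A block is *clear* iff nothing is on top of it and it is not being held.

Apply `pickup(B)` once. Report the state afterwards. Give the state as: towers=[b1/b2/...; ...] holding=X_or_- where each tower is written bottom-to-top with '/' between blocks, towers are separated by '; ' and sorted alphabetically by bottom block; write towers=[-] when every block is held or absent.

before: towers=[B; C/G/E/A/D/H; F] holding=-
pre[pickup(B)]: clear(B) ✓, ontable(B) ✓, handempty ✓
all met → apply pickup(B)
after:  towers=[C/G/E/A/D/H; F] holding=B

towers=[C/G/E/A/D/H; F] holding=B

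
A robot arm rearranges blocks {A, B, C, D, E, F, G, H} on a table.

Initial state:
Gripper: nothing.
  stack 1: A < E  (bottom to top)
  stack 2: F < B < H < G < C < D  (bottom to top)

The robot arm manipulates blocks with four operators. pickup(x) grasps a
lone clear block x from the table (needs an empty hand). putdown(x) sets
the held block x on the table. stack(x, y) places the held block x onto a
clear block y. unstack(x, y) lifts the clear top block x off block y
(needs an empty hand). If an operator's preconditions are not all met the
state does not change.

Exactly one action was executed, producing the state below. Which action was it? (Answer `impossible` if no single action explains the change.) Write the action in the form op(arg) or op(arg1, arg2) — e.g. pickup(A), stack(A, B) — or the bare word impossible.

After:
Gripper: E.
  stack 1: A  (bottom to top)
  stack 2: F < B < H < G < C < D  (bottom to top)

unstack(E, A)

target: towers=[A; F/B/H/G/C/D] holding=E
     unstack(E, A) → towers=[A; F/B/H/G/C/D] holding=E  ← match
     unstack(D, C) → towers=[A/E; F/B/H/G/C] holding=D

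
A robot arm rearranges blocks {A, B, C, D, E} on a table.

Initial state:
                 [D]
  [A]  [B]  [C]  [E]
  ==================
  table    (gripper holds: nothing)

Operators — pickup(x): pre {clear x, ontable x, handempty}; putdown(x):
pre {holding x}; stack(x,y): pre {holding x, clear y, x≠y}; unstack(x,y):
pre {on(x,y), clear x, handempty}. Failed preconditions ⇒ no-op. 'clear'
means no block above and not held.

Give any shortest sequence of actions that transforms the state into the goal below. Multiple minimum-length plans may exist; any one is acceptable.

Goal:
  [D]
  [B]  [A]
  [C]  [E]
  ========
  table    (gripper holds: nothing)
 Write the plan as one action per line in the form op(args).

pickup(B)
stack(B, C)
unstack(D, E)
stack(D, B)
pickup(A)
stack(A, E)

step 1 (pickup(B)): towers=[A; C; E/D] holding=B
step 2 (stack(B, C)): towers=[A; C/B; E/D] holding=-
step 3 (unstack(D, E)): towers=[A; C/B; E] holding=D
step 4 (stack(D, B)): towers=[A; C/B/D; E] holding=-
step 5 (pickup(A)): towers=[C/B/D; E] holding=A
step 6 (stack(A, E)): towers=[C/B/D; E/A] holding=-
goal check: towers=[C/B/D; E/A] holding=- — reached (length 6, optimal by BFS)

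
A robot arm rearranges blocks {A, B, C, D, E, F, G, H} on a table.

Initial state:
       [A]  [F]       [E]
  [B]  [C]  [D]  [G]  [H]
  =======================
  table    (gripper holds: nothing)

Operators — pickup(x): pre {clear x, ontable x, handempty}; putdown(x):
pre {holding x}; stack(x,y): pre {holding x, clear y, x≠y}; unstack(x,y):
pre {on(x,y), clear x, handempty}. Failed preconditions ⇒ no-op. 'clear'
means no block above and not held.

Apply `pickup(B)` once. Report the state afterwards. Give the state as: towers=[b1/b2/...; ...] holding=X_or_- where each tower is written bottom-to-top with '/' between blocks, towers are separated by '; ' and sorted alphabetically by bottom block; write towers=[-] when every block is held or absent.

before: towers=[B; C/A; D/F; G; H/E] holding=-
pre[pickup(B)]: clear(B) yes, ontable(B) yes, handempty yes
all met → apply pickup(B)
after:  towers=[C/A; D/F; G; H/E] holding=B

towers=[C/A; D/F; G; H/E] holding=B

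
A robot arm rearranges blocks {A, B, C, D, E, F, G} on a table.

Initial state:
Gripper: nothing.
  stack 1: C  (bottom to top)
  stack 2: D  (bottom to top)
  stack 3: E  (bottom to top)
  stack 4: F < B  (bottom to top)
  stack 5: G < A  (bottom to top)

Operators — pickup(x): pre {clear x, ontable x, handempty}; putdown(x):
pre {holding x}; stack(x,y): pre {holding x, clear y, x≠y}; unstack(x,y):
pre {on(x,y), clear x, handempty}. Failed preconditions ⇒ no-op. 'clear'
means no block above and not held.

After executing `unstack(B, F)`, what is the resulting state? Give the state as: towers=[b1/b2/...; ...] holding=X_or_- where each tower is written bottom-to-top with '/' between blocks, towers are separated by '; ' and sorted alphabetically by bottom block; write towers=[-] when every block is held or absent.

before: towers=[C; D; E; F/B; G/A] holding=-
pre[unstack(B, F)]: on(B,F) ok, clear(B) ok, handempty ok
all met → apply unstack(B, F)
after:  towers=[C; D; E; F; G/A] holding=B

towers=[C; D; E; F; G/A] holding=B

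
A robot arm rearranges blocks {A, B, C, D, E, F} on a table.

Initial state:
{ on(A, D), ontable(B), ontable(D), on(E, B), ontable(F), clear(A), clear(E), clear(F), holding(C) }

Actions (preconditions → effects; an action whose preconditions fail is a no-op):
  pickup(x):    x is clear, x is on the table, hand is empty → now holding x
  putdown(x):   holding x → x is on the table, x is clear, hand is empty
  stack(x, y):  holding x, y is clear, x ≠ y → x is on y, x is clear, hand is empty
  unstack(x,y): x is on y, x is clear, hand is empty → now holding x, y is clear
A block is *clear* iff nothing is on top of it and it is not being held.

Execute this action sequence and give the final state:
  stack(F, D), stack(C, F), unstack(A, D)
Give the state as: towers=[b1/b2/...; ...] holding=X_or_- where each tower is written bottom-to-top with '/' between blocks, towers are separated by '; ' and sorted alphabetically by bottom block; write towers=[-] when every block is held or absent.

towers=[B/E; D; F/C] holding=A

step 1 (stack(F, D)) [no-op]: towers=[B/E; D/A; F] holding=C
step 2 (stack(C, F)): towers=[B/E; D/A; F/C] holding=-
step 3 (unstack(A, D)): towers=[B/E; D; F/C] holding=A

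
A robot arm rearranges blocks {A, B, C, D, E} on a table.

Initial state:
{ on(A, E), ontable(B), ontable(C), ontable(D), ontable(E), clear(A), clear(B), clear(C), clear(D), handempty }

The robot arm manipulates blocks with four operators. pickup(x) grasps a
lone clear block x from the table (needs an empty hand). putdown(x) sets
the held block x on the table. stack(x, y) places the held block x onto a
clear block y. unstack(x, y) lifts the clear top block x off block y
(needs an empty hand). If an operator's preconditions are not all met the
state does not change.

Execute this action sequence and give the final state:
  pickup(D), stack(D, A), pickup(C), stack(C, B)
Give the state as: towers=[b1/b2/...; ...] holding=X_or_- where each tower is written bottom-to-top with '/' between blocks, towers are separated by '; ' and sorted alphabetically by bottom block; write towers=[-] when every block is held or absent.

step 1 (pickup(D)): towers=[B; C; E/A] holding=D
step 2 (stack(D, A)): towers=[B; C; E/A/D] holding=-
step 3 (pickup(C)): towers=[B; E/A/D] holding=C
step 4 (stack(C, B)): towers=[B/C; E/A/D] holding=-

towers=[B/C; E/A/D] holding=-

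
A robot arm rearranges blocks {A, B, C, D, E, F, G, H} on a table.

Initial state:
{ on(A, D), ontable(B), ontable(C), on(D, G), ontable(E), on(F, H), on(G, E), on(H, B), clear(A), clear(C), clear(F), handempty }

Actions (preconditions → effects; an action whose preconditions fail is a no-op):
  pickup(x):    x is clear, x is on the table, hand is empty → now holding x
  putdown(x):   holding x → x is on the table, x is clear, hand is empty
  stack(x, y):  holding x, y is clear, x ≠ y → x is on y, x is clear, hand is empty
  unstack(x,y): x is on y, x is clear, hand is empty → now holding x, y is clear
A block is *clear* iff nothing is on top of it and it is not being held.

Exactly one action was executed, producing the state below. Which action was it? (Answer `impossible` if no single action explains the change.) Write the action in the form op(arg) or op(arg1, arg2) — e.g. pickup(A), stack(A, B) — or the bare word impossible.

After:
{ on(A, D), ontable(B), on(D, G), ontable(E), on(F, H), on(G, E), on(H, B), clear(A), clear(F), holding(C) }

pickup(C)

target: towers=[B/H/F; E/G/D/A] holding=C
     unstack(A, D) → towers=[B/H/F; C; E/G/D] holding=A
     unstack(F, H) → towers=[B/H; C; E/G/D/A] holding=F
         pickup(C) → towers=[B/H/F; E/G/D/A] holding=C  ← match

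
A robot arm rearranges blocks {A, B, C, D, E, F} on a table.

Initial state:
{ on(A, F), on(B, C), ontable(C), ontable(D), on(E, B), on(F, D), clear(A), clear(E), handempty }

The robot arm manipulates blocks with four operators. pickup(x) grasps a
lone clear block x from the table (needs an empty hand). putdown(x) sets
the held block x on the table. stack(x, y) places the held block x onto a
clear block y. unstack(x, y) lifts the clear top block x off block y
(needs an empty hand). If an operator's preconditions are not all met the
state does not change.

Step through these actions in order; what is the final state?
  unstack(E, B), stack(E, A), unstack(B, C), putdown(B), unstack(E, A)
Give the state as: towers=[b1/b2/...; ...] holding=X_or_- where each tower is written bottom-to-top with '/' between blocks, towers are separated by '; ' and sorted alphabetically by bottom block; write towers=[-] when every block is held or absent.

towers=[B; C; D/F/A] holding=E

step 1 (unstack(E, B)): towers=[C/B; D/F/A] holding=E
step 2 (stack(E, A)): towers=[C/B; D/F/A/E] holding=-
step 3 (unstack(B, C)): towers=[C; D/F/A/E] holding=B
step 4 (putdown(B)): towers=[B; C; D/F/A/E] holding=-
step 5 (unstack(E, A)): towers=[B; C; D/F/A] holding=E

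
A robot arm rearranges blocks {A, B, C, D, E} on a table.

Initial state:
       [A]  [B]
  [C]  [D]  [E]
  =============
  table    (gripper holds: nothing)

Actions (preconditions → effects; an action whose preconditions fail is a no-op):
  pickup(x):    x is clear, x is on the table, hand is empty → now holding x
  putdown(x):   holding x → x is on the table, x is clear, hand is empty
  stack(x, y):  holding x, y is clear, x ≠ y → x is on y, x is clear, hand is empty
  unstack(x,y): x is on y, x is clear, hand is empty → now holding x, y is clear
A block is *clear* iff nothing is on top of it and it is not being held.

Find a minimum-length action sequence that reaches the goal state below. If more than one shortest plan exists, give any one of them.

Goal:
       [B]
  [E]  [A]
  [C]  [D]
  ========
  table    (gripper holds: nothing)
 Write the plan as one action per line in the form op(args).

unstack(B, E)
stack(B, A)
pickup(E)
stack(E, C)

step 1 (unstack(B, E)): towers=[C; D/A; E] holding=B
step 2 (stack(B, A)): towers=[C; D/A/B; E] holding=-
step 3 (pickup(E)): towers=[C; D/A/B] holding=E
step 4 (stack(E, C)): towers=[C/E; D/A/B] holding=-
goal check: towers=[C/E; D/A/B] holding=- — reached (length 4, optimal by BFS)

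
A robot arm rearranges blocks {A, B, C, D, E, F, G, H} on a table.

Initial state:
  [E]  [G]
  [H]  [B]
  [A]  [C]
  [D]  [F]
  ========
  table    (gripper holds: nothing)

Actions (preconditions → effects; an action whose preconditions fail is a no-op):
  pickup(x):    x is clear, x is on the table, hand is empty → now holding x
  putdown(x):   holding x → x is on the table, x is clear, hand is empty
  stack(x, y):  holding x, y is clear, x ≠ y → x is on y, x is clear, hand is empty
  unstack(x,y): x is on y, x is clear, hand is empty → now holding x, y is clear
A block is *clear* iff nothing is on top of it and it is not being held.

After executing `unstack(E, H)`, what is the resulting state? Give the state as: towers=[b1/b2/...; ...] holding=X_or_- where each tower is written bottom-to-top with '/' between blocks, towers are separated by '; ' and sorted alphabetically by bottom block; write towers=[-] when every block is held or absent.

towers=[D/A/H; F/C/B/G] holding=E

before: towers=[D/A/H/E; F/C/B/G] holding=-
pre[unstack(E, H)]: on(E,H) ✓, clear(E) ✓, handempty ✓
all met → apply unstack(E, H)
after:  towers=[D/A/H; F/C/B/G] holding=E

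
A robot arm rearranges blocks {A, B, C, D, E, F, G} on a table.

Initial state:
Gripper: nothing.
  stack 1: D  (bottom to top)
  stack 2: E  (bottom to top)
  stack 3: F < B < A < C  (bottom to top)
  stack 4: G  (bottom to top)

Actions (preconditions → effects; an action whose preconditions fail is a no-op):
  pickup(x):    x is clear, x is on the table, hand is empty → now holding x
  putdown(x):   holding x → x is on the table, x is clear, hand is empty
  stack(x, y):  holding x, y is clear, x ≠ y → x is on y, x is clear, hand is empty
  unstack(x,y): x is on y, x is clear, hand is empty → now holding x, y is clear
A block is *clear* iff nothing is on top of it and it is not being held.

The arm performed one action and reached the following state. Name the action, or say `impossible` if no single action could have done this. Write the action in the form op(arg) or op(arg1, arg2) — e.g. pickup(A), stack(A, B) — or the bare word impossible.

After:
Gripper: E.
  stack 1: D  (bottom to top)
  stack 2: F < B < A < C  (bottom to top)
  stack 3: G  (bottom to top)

target: towers=[D; F/B/A/C; G] holding=E
         pickup(G) → towers=[D; E; F/B/A/C] holding=G
         pickup(D) → towers=[E; F/B/A/C; G] holding=D
         pickup(E) → towers=[D; F/B/A/C; G] holding=E  ← match
     unstack(C, A) → towers=[D; E; F/B/A; G] holding=C

pickup(E)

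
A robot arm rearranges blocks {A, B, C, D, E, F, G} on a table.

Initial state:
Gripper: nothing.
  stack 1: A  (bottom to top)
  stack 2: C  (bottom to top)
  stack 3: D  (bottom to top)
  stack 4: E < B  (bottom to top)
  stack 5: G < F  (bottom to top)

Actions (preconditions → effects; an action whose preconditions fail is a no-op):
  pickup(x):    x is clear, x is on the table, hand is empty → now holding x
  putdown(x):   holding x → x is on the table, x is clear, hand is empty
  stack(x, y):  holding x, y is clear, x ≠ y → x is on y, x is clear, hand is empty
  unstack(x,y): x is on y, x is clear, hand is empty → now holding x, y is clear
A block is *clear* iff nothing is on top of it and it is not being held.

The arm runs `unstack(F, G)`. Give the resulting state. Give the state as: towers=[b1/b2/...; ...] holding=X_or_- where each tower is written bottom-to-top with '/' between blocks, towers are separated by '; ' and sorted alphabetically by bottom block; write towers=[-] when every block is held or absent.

towers=[A; C; D; E/B; G] holding=F

before: towers=[A; C; D; E/B; G/F] holding=-
pre[unstack(F, G)]: on(F,G) ok, clear(F) ok, handempty ok
all met → apply unstack(F, G)
after:  towers=[A; C; D; E/B; G] holding=F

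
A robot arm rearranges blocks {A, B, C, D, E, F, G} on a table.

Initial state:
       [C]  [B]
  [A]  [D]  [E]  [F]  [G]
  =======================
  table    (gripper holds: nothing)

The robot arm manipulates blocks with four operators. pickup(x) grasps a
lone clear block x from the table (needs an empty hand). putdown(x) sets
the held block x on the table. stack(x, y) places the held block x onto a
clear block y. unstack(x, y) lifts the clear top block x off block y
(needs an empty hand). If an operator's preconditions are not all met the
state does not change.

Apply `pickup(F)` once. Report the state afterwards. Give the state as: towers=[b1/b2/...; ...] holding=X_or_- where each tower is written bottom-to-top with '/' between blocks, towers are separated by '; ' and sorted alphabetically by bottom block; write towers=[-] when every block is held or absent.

towers=[A; D/C; E/B; G] holding=F

before: towers=[A; D/C; E/B; F; G] holding=-
pre[pickup(F)]: clear(F) ✓, ontable(F) ✓, handempty ✓
all met → apply pickup(F)
after:  towers=[A; D/C; E/B; G] holding=F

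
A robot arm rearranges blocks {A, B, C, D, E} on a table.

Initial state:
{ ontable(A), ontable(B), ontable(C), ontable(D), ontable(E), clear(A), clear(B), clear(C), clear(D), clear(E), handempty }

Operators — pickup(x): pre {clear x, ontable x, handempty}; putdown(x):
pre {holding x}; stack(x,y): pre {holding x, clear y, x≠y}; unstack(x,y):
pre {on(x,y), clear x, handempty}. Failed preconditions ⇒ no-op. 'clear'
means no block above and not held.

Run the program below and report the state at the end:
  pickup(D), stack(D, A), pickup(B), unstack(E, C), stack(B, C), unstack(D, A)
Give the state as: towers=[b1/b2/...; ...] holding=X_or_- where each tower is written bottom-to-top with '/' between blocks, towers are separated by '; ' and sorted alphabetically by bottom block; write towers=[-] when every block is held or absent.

towers=[A; C/B; E] holding=D

step 1 (pickup(D)): towers=[A; B; C; E] holding=D
step 2 (stack(D, A)): towers=[A/D; B; C; E] holding=-
step 3 (pickup(B)): towers=[A/D; C; E] holding=B
step 4 (unstack(E, C)) [no-op]: towers=[A/D; C; E] holding=B
step 5 (stack(B, C)): towers=[A/D; C/B; E] holding=-
step 6 (unstack(D, A)): towers=[A; C/B; E] holding=D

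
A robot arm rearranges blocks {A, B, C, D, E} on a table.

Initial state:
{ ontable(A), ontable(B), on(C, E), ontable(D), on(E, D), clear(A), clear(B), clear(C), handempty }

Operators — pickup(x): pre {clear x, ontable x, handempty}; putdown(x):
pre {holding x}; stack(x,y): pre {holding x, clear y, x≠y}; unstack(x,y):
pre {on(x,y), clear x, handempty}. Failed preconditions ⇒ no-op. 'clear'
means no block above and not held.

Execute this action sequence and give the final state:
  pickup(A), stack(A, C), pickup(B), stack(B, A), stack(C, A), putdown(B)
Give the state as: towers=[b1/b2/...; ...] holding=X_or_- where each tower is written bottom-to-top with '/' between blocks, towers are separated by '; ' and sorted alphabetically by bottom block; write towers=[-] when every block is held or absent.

step 1 (pickup(A)): towers=[B; D/E/C] holding=A
step 2 (stack(A, C)): towers=[B; D/E/C/A] holding=-
step 3 (pickup(B)): towers=[D/E/C/A] holding=B
step 4 (stack(B, A)): towers=[D/E/C/A/B] holding=-
step 5 (stack(C, A)) [no-op]: towers=[D/E/C/A/B] holding=-
step 6 (putdown(B)) [no-op]: towers=[D/E/C/A/B] holding=-

towers=[D/E/C/A/B] holding=-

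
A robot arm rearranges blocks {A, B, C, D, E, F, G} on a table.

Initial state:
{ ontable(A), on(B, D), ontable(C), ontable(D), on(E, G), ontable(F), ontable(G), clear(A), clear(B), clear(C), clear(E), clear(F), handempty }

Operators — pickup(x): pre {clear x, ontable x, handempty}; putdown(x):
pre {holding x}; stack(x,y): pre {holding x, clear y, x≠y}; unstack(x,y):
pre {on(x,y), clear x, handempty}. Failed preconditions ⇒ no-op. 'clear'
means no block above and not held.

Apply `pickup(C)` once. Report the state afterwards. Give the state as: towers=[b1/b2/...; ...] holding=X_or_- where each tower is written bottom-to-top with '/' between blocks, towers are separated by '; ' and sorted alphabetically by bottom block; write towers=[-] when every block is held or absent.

before: towers=[A; C; D/B; F; G/E] holding=-
pre[pickup(C)]: clear(C) ✓, ontable(C) ✓, handempty ✓
all met → apply pickup(C)
after:  towers=[A; D/B; F; G/E] holding=C

towers=[A; D/B; F; G/E] holding=C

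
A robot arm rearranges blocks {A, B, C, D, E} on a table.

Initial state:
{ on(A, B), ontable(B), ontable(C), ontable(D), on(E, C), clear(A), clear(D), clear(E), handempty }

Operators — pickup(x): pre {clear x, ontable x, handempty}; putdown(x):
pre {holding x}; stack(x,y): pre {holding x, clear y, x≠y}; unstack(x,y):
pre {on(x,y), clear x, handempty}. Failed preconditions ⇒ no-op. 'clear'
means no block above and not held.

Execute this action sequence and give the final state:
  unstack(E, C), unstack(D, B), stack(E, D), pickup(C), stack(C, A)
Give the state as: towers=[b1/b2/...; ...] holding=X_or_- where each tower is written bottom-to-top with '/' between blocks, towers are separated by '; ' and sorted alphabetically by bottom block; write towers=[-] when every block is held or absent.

step 1 (unstack(E, C)): towers=[B/A; C; D] holding=E
step 2 (unstack(D, B)) [no-op]: towers=[B/A; C; D] holding=E
step 3 (stack(E, D)): towers=[B/A; C; D/E] holding=-
step 4 (pickup(C)): towers=[B/A; D/E] holding=C
step 5 (stack(C, A)): towers=[B/A/C; D/E] holding=-

towers=[B/A/C; D/E] holding=-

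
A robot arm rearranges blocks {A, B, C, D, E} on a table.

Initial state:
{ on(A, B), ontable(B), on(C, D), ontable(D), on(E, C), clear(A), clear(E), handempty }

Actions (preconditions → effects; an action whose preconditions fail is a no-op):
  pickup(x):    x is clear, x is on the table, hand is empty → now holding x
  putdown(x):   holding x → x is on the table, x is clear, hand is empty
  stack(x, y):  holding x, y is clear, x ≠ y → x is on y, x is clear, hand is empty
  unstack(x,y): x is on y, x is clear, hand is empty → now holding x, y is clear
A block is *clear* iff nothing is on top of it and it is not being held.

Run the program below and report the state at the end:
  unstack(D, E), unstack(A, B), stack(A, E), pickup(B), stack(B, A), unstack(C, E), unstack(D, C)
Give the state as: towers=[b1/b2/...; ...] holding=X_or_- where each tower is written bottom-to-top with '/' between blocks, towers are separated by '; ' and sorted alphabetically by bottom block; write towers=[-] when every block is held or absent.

towers=[D/C/E/A/B] holding=-

step 1 (unstack(D, E)) [no-op]: towers=[B/A; D/C/E] holding=-
step 2 (unstack(A, B)): towers=[B; D/C/E] holding=A
step 3 (stack(A, E)): towers=[B; D/C/E/A] holding=-
step 4 (pickup(B)): towers=[D/C/E/A] holding=B
step 5 (stack(B, A)): towers=[D/C/E/A/B] holding=-
step 6 (unstack(C, E)) [no-op]: towers=[D/C/E/A/B] holding=-
step 7 (unstack(D, C)) [no-op]: towers=[D/C/E/A/B] holding=-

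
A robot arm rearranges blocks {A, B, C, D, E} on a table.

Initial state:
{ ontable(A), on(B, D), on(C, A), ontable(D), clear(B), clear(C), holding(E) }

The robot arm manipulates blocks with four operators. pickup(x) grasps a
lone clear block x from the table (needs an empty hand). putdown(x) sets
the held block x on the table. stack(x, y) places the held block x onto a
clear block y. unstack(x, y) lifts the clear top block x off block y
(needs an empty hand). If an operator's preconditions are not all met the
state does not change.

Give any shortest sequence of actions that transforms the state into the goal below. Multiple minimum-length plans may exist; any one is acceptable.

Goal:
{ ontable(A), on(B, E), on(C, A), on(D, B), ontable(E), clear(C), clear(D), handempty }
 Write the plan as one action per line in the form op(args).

step 1 (putdown(E)): towers=[A/C; D/B; E] holding=-
step 2 (unstack(B, D)): towers=[A/C; D; E] holding=B
step 3 (stack(B, E)): towers=[A/C; D; E/B] holding=-
step 4 (pickup(D)): towers=[A/C; E/B] holding=D
step 5 (stack(D, B)): towers=[A/C; E/B/D] holding=-
goal check: towers=[A/C; E/B/D] holding=- — reached (length 5, optimal by BFS)

putdown(E)
unstack(B, D)
stack(B, E)
pickup(D)
stack(D, B)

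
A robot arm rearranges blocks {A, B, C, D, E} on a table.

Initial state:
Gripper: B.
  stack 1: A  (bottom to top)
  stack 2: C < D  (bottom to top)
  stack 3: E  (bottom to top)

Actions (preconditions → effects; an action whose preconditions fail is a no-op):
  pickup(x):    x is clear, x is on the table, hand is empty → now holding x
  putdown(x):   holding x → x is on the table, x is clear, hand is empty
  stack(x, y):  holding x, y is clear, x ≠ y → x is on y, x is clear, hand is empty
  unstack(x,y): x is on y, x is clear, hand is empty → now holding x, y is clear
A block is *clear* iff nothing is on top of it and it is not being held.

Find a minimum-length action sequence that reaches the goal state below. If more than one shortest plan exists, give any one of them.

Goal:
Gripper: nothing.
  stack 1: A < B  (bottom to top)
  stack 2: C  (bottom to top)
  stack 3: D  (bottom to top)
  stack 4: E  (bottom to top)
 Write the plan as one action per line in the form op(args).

step 1 (stack(B, A)): towers=[A/B; C/D; E] holding=-
step 2 (unstack(D, C)): towers=[A/B; C; E] holding=D
step 3 (putdown(D)): towers=[A/B; C; D; E] holding=-
goal check: towers=[A/B; C; D; E] holding=- — reached (length 3, optimal by BFS)

stack(B, A)
unstack(D, C)
putdown(D)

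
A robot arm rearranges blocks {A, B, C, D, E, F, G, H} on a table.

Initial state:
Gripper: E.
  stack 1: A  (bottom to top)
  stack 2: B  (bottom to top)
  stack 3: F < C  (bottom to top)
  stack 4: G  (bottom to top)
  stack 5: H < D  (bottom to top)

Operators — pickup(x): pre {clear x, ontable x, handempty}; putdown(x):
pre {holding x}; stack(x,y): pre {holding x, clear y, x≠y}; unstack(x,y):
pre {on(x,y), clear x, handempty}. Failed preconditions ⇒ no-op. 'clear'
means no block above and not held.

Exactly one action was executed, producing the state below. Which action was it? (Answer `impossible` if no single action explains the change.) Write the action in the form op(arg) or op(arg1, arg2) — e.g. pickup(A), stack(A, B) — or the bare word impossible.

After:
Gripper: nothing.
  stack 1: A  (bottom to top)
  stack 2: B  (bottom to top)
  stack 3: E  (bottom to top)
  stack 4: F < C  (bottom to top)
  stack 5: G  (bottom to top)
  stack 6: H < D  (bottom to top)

putdown(E)

target: towers=[A; B; E; F/C; G; H/D] holding=-
        putdown(E) → towers=[A; B; E; F/C; G; H/D] holding=-  ← match
       stack(E, G) → towers=[A; B; F/C; G/E; H/D] holding=-
       stack(E, A) → towers=[A/E; B; F/C; G; H/D] holding=-
       stack(E, B) → towers=[A; B/E; F/C; G; H/D] holding=-
       stack(E, D) → towers=[A; B; F/C; G; H/D/E] holding=-
       stack(E, C) → towers=[A; B; F/C/E; G; H/D] holding=-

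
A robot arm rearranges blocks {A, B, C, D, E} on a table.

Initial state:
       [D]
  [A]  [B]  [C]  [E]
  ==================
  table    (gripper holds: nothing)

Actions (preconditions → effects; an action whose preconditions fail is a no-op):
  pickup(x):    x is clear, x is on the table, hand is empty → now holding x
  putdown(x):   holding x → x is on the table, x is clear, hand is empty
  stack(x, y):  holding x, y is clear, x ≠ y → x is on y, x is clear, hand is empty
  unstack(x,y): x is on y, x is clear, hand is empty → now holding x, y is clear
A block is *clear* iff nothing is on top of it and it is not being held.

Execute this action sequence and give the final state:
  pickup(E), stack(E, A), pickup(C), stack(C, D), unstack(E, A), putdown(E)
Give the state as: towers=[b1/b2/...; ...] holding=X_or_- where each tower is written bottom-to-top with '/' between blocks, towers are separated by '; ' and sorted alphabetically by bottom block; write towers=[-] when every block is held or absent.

towers=[A; B/D/C; E] holding=-

step 1 (pickup(E)): towers=[A; B/D; C] holding=E
step 2 (stack(E, A)): towers=[A/E; B/D; C] holding=-
step 3 (pickup(C)): towers=[A/E; B/D] holding=C
step 4 (stack(C, D)): towers=[A/E; B/D/C] holding=-
step 5 (unstack(E, A)): towers=[A; B/D/C] holding=E
step 6 (putdown(E)): towers=[A; B/D/C; E] holding=-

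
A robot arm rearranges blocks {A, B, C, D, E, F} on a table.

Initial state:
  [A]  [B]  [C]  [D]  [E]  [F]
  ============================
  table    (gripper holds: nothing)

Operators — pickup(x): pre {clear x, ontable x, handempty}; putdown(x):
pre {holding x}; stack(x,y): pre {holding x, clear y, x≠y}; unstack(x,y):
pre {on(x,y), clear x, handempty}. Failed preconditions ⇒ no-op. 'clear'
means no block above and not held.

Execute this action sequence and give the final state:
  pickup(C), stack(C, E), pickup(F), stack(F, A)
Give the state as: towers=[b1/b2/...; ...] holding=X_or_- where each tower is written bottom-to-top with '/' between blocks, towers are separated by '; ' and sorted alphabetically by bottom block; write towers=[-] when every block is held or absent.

step 1 (pickup(C)): towers=[A; B; D; E; F] holding=C
step 2 (stack(C, E)): towers=[A; B; D; E/C; F] holding=-
step 3 (pickup(F)): towers=[A; B; D; E/C] holding=F
step 4 (stack(F, A)): towers=[A/F; B; D; E/C] holding=-

towers=[A/F; B; D; E/C] holding=-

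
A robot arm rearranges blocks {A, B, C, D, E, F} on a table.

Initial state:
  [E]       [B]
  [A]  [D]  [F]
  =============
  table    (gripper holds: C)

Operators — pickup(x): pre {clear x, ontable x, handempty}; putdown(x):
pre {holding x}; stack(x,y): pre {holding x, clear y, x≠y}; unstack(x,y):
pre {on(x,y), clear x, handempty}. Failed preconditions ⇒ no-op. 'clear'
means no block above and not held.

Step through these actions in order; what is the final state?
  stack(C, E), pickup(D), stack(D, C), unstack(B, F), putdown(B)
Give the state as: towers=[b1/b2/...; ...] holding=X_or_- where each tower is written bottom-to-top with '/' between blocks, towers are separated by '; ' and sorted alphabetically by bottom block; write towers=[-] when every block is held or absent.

step 1 (stack(C, E)): towers=[A/E/C; D; F/B] holding=-
step 2 (pickup(D)): towers=[A/E/C; F/B] holding=D
step 3 (stack(D, C)): towers=[A/E/C/D; F/B] holding=-
step 4 (unstack(B, F)): towers=[A/E/C/D; F] holding=B
step 5 (putdown(B)): towers=[A/E/C/D; B; F] holding=-

towers=[A/E/C/D; B; F] holding=-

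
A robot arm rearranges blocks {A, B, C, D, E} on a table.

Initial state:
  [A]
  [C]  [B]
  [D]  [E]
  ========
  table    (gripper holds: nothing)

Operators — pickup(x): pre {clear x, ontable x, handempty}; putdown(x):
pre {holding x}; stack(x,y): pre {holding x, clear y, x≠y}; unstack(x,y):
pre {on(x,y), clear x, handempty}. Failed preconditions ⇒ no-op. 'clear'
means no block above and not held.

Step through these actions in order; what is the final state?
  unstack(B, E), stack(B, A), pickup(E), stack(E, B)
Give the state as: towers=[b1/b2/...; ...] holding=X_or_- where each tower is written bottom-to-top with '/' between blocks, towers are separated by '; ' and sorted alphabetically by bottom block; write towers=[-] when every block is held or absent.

step 1 (unstack(B, E)): towers=[D/C/A; E] holding=B
step 2 (stack(B, A)): towers=[D/C/A/B; E] holding=-
step 3 (pickup(E)): towers=[D/C/A/B] holding=E
step 4 (stack(E, B)): towers=[D/C/A/B/E] holding=-

towers=[D/C/A/B/E] holding=-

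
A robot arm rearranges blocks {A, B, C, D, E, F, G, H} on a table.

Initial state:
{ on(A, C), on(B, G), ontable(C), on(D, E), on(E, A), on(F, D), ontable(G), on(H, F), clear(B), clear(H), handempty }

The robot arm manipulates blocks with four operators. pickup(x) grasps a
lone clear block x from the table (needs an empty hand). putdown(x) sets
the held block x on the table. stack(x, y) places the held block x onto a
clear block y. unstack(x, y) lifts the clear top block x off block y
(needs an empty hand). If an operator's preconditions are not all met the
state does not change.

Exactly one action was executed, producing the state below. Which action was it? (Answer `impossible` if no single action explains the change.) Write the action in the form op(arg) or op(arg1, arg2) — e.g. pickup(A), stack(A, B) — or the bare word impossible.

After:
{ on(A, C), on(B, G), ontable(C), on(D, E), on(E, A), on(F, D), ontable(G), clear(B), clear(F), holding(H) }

unstack(H, F)

target: towers=[C/A/E/D/F; G/B] holding=H
     unstack(H, F) → towers=[C/A/E/D/F; G/B] holding=H  ← match
     unstack(B, G) → towers=[C/A/E/D/F/H; G] holding=B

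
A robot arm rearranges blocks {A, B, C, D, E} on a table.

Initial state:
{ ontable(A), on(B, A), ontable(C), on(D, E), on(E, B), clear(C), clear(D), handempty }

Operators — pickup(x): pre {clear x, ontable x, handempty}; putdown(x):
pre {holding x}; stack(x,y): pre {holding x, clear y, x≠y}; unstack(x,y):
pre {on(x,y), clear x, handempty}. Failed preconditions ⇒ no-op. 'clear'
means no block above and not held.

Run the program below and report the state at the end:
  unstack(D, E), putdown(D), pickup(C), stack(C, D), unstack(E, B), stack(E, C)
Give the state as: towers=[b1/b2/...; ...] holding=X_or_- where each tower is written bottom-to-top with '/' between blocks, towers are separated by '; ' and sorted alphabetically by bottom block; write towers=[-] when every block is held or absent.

step 1 (unstack(D, E)): towers=[A/B/E; C] holding=D
step 2 (putdown(D)): towers=[A/B/E; C; D] holding=-
step 3 (pickup(C)): towers=[A/B/E; D] holding=C
step 4 (stack(C, D)): towers=[A/B/E; D/C] holding=-
step 5 (unstack(E, B)): towers=[A/B; D/C] holding=E
step 6 (stack(E, C)): towers=[A/B; D/C/E] holding=-

towers=[A/B; D/C/E] holding=-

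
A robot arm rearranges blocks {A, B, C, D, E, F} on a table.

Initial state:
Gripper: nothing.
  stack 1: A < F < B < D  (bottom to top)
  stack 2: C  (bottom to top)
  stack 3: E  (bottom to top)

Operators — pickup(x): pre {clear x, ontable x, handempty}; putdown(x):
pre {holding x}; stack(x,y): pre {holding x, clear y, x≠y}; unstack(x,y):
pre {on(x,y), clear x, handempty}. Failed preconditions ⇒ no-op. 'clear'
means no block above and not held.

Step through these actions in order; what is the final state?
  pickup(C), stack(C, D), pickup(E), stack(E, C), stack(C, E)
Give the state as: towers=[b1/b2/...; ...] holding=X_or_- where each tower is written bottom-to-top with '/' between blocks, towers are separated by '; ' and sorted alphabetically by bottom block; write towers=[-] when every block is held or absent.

towers=[A/F/B/D/C/E] holding=-

step 1 (pickup(C)): towers=[A/F/B/D; E] holding=C
step 2 (stack(C, D)): towers=[A/F/B/D/C; E] holding=-
step 3 (pickup(E)): towers=[A/F/B/D/C] holding=E
step 4 (stack(E, C)): towers=[A/F/B/D/C/E] holding=-
step 5 (stack(C, E)) [no-op]: towers=[A/F/B/D/C/E] holding=-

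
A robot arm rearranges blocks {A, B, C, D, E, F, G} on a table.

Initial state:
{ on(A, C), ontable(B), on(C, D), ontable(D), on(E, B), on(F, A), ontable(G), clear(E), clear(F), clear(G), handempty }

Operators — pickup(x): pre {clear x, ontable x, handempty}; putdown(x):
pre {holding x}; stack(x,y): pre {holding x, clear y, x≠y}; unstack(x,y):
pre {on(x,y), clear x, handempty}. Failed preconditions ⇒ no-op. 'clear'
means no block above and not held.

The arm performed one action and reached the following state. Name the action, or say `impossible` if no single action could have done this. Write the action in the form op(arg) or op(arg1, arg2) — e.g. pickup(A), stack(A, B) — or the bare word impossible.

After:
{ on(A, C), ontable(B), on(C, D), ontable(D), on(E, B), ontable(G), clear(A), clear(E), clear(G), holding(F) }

target: towers=[B/E; D/C/A; G] holding=F
     unstack(F, A) → towers=[B/E; D/C/A; G] holding=F  ← match
         pickup(G) → towers=[B/E; D/C/A/F] holding=G
     unstack(E, B) → towers=[B; D/C/A/F; G] holding=E

unstack(F, A)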